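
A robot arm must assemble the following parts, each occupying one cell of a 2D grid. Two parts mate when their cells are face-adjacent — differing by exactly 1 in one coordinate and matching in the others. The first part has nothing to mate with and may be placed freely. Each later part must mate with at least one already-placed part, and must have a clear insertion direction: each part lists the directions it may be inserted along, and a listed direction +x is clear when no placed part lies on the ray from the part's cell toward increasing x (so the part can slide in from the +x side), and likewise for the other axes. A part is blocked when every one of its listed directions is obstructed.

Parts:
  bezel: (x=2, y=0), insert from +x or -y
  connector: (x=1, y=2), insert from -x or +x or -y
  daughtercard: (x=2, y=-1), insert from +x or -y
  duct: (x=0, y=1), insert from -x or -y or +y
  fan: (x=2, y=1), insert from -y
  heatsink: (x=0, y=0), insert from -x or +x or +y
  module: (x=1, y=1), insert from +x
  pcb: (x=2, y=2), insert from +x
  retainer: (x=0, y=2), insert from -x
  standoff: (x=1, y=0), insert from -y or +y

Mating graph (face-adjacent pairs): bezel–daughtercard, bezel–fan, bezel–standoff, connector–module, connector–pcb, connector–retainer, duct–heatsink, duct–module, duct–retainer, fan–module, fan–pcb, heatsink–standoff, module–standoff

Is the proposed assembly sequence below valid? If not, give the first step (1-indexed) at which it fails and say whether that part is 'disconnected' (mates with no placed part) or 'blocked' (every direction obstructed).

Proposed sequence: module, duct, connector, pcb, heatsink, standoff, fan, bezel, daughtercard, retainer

Valid

1. module@(1, 1) [+x clear] — {module}
2. duct@(0, 1) [-x clear] — {duct, module}
3. connector@(1, 2) [-x clear] — {connector, duct, module}
4. pcb@(2, 2) [+x clear] — {connector, duct, module, pcb}
5. heatsink@(0, 0) [-x clear] — {connector, duct, heatsink, module, pcb}
6. standoff@(1, 0) [-y clear] — {connector, duct, heatsink, module, pcb, standoff}
7. fan@(2, 1) [-y clear] — {connector, duct, fan, heatsink, module, pcb, standoff}
8. bezel@(2, 0) [+x clear] — {bezel, connector, duct, fan, heatsink, module, pcb, standoff}
9. daughtercard@(2, -1) [+x clear] — {bezel, connector, daughtercard, duct, fan, heatsink, module, pcb, standoff}
10. retainer@(0, 2) [-x clear] — {bezel, connector, daughtercard, duct, fan, heatsink, module, pcb, retainer, standoff}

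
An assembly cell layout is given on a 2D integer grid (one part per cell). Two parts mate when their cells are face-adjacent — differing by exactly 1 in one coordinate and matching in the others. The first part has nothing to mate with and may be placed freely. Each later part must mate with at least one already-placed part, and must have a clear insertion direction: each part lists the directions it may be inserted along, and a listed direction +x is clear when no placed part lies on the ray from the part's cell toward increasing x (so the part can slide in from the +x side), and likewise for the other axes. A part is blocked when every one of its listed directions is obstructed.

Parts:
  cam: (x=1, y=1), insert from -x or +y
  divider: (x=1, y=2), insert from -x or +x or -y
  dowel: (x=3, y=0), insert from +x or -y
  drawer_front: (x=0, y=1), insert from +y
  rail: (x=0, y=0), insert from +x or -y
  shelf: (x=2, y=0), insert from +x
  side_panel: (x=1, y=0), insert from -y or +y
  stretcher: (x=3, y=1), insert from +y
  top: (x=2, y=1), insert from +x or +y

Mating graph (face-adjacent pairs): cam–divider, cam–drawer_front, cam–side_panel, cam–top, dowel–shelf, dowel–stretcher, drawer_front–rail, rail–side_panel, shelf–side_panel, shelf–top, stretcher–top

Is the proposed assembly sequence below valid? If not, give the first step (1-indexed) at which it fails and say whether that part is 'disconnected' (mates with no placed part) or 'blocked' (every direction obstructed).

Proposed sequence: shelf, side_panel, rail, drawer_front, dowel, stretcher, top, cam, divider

Valid

1. shelf@(2, 0) [+x clear] — {shelf}
2. side_panel@(1, 0) [-y clear] — {shelf, side_panel}
3. rail@(0, 0) [-y clear] — {rail, shelf, side_panel}
4. drawer_front@(0, 1) [+y clear] — {drawer_front, rail, shelf, side_panel}
5. dowel@(3, 0) [+x clear] — {dowel, drawer_front, rail, shelf, side_panel}
6. stretcher@(3, 1) [+y clear] — {dowel, drawer_front, rail, shelf, side_panel, stretcher}
7. top@(2, 1) [+y clear] — {dowel, drawer_front, rail, shelf, side_panel, stretcher, top}
8. cam@(1, 1) [+y clear] — {cam, dowel, drawer_front, rail, shelf, side_panel, stretcher, top}
9. divider@(1, 2) [-x clear] — {cam, divider, dowel, drawer_front, rail, shelf, side_panel, stretcher, top}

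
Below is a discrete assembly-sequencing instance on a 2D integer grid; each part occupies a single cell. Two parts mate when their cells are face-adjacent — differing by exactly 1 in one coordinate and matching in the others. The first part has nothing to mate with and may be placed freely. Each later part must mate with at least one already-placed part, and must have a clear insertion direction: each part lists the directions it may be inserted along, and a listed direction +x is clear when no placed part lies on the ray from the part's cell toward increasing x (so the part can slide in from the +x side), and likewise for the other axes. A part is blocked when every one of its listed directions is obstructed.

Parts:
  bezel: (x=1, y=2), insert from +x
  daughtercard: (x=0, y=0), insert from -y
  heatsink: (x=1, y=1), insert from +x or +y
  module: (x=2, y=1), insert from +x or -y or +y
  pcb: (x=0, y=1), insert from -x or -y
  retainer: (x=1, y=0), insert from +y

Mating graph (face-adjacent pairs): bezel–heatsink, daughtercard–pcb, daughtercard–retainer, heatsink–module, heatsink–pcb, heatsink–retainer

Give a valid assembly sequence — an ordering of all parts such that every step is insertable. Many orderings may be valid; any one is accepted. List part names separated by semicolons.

1. retainer@(1, 0) [+y clear] — {retainer}
2. heatsink@(1, 1) [+x clear] — {heatsink, retainer}
3. bezel@(1, 2) [+x clear] — {bezel, heatsink, retainer}
4. pcb@(0, 1) [-x clear] — {bezel, heatsink, pcb, retainer}
5. daughtercard@(0, 0) [-y clear] — {bezel, daughtercard, heatsink, pcb, retainer}
6. module@(2, 1) [+x clear] — {bezel, daughtercard, heatsink, module, pcb, retainer}

retainer; heatsink; bezel; pcb; daughtercard; module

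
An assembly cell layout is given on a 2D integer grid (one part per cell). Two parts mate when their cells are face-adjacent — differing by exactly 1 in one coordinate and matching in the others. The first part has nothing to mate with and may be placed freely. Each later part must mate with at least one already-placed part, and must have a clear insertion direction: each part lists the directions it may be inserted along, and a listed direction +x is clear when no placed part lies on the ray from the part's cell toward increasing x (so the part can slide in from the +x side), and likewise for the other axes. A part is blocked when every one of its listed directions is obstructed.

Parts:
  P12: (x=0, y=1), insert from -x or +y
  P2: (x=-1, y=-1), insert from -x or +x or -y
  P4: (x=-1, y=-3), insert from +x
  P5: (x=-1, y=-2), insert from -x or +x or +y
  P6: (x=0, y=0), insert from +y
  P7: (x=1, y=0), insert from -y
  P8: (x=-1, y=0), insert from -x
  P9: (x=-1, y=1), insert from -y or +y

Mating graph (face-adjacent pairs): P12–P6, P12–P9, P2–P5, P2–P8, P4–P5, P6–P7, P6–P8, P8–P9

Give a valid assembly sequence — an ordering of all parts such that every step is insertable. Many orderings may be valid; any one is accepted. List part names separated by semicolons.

P5; P4; P2; P8; P6; P12; P9; P7

1. P5@(-1, -2) [-x clear] — {P5}
2. P4@(-1, -3) [+x clear] — {P4, P5}
3. P2@(-1, -1) [-x clear] — {P2, P4, P5}
4. P8@(-1, 0) [-x clear] — {P2, P4, P5, P8}
5. P6@(0, 0) [+y clear] — {P2, P4, P5, P6, P8}
6. P12@(0, 1) [-x clear] — {P12, P2, P4, P5, P6, P8}
7. P9@(-1, 1) [+y clear] — {P12, P2, P4, P5, P6, P8, P9}
8. P7@(1, 0) [-y clear] — {P12, P2, P4, P5, P6, P7, P8, P9}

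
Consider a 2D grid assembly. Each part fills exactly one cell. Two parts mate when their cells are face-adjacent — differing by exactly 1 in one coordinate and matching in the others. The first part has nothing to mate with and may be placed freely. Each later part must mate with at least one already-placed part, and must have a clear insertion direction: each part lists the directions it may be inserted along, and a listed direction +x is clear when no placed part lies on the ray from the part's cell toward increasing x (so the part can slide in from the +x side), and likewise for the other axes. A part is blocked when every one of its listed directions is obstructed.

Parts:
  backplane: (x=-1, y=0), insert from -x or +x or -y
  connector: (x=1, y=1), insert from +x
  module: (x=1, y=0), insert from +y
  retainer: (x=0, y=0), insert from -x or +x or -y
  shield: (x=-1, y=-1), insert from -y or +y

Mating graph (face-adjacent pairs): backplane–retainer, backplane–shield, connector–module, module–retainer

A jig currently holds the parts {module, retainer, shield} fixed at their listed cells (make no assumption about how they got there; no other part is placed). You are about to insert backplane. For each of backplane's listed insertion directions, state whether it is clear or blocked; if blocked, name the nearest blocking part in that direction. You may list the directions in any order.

-x: ray from backplane(-1, 0) has no placed part ⇒ clear
+x: nearest on ray is retainer@(0, 0) ⇒ blocked
-y: nearest on ray is shield@(-1, -1) ⇒ blocked

+x: blocked by retainer; -x: clear; -y: blocked by shield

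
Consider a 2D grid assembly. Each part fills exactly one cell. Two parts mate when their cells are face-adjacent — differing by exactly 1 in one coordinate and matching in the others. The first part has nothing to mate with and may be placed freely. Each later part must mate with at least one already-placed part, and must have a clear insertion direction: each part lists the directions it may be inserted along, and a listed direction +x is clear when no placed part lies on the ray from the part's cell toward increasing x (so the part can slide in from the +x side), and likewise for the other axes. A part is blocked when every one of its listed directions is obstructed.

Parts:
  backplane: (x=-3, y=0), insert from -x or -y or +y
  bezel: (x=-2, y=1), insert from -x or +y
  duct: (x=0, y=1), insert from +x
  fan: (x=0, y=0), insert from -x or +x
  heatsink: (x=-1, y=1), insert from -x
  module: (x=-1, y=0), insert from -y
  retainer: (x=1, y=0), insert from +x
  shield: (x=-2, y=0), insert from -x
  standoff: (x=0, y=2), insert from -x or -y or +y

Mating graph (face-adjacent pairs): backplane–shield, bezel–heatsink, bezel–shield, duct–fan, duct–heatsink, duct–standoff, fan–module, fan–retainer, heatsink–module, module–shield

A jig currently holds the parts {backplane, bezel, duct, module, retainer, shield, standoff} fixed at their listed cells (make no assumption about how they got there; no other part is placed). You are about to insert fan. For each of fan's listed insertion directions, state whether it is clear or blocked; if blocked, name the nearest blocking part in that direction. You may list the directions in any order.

-x: nearest on ray is module@(-1, 0) ⇒ blocked
+x: nearest on ray is retainer@(1, 0) ⇒ blocked

+x: blocked by retainer; -x: blocked by module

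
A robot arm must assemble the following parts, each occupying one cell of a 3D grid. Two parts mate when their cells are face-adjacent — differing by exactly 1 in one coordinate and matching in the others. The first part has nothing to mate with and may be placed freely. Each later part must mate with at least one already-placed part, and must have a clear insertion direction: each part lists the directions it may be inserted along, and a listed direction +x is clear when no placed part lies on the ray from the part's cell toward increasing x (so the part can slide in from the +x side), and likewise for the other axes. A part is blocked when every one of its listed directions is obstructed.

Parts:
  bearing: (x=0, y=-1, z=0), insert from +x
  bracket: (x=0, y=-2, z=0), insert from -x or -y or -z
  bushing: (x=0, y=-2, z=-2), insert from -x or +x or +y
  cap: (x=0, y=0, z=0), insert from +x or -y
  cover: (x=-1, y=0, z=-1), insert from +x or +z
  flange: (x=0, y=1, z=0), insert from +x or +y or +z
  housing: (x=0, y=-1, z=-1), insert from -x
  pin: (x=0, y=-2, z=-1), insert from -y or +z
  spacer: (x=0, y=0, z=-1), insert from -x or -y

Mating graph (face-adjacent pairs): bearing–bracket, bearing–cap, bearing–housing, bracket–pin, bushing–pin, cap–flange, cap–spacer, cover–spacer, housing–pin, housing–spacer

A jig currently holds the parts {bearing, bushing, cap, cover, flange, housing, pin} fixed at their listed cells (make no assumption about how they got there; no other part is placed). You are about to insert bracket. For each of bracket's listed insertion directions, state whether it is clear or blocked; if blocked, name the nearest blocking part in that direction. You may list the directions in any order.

-x: clear; -y: clear; -z: blocked by pin

-x: ray from bracket(0, -2, 0) has no placed part ⇒ clear
-y: ray from bracket(0, -2, 0) has no placed part ⇒ clear
-z: nearest on ray is pin@(0, -2, -1) ⇒ blocked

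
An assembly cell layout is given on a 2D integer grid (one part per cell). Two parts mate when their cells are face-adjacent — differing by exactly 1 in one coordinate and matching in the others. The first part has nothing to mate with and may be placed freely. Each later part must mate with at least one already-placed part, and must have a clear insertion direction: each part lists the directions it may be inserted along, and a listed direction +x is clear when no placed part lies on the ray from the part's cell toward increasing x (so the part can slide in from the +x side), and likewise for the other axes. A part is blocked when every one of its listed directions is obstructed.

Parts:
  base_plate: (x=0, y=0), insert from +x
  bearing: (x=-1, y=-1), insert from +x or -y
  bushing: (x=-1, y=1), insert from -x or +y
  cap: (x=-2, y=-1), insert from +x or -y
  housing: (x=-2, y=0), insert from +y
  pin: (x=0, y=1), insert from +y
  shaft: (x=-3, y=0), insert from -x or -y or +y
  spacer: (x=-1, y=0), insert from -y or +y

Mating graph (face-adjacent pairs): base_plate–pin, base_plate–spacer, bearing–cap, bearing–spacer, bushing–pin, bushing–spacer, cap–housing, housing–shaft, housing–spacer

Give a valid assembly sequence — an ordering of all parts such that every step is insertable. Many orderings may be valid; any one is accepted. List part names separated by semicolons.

1. spacer@(-1, 0) [-y clear] — {spacer}
2. housing@(-2, 0) [+y clear] — {housing, spacer}
3. cap@(-2, -1) [+x clear] — {cap, housing, spacer}
4. bearing@(-1, -1) [+x clear] — {bearing, cap, housing, spacer}
5. bushing@(-1, 1) [-x clear] — {bearing, bushing, cap, housing, spacer}
6. base_plate@(0, 0) [+x clear] — {base_plate, bearing, bushing, cap, housing, spacer}
7. pin@(0, 1) [+y clear] — {base_plate, bearing, bushing, cap, housing, pin, spacer}
8. shaft@(-3, 0) [-x clear] — {base_plate, bearing, bushing, cap, housing, pin, shaft, spacer}

spacer; housing; cap; bearing; bushing; base_plate; pin; shaft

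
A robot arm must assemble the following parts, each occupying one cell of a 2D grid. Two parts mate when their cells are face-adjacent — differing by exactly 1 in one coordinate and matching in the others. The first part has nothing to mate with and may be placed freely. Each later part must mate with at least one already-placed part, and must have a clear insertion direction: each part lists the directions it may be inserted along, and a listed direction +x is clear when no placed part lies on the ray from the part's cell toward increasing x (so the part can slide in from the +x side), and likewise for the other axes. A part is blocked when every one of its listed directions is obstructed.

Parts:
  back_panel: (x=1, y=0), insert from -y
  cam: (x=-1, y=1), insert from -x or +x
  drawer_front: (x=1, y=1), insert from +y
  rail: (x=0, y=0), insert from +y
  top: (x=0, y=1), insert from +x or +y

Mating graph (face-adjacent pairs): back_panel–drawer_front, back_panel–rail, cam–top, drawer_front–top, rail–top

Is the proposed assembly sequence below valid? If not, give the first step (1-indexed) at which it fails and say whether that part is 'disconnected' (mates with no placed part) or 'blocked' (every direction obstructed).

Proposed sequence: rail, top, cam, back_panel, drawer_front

Valid

1. rail@(0, 0) [+y clear] — {rail}
2. top@(0, 1) [+x clear] — {rail, top}
3. cam@(-1, 1) [-x clear] — {cam, rail, top}
4. back_panel@(1, 0) [-y clear] — {back_panel, cam, rail, top}
5. drawer_front@(1, 1) [+y clear] — {back_panel, cam, drawer_front, rail, top}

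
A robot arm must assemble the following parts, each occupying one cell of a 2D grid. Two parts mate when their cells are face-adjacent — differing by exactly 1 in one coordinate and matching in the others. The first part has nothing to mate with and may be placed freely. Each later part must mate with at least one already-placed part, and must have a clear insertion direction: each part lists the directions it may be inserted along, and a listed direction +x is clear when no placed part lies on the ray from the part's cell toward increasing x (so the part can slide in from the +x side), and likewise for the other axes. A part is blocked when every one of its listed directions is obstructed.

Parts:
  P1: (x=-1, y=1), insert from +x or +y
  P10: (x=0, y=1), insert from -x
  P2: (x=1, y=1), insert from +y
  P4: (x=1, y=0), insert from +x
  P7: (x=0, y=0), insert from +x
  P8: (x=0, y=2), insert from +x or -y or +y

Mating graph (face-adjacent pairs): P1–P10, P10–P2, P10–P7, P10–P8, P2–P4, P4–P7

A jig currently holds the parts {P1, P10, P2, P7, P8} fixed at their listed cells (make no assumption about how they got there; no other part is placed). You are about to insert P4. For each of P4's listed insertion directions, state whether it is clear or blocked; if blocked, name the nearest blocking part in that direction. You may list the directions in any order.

+x: clear

+x: ray from P4(1, 0) has no placed part ⇒ clear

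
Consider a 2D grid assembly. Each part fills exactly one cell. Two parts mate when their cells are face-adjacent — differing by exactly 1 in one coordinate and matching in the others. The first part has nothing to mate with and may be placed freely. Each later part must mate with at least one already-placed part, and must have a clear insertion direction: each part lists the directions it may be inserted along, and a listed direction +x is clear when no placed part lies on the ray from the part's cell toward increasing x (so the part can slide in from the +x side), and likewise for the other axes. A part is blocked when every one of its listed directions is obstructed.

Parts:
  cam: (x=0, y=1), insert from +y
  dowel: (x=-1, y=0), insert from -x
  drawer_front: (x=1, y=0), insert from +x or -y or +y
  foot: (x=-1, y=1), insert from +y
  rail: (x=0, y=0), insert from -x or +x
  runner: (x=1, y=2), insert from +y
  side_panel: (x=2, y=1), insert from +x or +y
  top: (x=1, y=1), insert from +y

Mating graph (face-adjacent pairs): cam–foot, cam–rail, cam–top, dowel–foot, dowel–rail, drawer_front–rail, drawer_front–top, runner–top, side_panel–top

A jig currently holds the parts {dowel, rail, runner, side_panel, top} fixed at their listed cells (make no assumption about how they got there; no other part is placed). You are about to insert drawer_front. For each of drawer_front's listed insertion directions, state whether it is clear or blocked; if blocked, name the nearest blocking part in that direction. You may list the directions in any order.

+x: ray from drawer_front(1, 0) has no placed part ⇒ clear
-y: ray from drawer_front(1, 0) has no placed part ⇒ clear
+y: nearest on ray is top@(1, 1) ⇒ blocked

+x: clear; +y: blocked by top; -y: clear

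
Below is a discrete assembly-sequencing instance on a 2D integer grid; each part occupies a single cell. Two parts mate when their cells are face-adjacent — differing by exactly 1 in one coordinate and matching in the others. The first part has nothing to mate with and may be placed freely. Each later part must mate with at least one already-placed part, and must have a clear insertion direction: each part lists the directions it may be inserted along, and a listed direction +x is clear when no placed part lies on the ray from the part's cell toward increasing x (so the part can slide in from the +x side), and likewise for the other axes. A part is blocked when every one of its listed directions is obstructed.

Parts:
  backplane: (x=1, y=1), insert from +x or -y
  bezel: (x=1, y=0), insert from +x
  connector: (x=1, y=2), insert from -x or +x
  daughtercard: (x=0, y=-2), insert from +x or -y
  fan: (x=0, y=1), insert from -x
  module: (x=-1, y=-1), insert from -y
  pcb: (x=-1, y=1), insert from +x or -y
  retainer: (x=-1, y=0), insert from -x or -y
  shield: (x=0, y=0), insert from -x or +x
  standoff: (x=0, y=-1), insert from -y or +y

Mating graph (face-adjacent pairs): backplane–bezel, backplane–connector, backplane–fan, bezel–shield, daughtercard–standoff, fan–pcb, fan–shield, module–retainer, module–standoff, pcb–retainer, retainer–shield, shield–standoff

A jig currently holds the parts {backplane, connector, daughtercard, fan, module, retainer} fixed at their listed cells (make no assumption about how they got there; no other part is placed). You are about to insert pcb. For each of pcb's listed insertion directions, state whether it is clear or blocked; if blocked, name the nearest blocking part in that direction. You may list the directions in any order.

+x: blocked by fan; -y: blocked by retainer

+x: nearest on ray is fan@(0, 1) ⇒ blocked
-y: nearest on ray is retainer@(-1, 0) ⇒ blocked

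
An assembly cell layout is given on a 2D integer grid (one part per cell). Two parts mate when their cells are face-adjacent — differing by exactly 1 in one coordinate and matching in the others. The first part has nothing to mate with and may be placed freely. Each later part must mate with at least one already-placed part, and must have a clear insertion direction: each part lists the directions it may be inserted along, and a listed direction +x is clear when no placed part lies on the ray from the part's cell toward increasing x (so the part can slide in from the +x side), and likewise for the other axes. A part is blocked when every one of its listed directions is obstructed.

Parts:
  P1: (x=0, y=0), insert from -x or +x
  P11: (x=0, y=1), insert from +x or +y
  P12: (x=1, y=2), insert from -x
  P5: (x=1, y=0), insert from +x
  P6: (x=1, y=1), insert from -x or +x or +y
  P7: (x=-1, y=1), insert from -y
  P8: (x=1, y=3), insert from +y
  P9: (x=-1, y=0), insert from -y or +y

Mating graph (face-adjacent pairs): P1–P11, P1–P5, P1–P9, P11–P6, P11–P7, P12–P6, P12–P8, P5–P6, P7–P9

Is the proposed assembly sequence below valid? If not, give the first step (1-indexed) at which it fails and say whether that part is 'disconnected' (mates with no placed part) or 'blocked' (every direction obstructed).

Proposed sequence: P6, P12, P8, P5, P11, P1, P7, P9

1. P6@(1, 1) [-x clear] — {P6}
2. P12@(1, 2) [-x clear] — {P12, P6}
3. P8@(1, 3) [+y clear] — {P12, P6, P8}
4. P5@(1, 0) [+x clear] — {P12, P5, P6, P8}
5. P11@(0, 1) [+y clear] — {P11, P12, P5, P6, P8}
6. P1@(0, 0) [-x clear] — {P1, P11, P12, P5, P6, P8}
7. P7@(-1, 1) [-y clear] — {P1, P11, P12, P5, P6, P7, P8}
8. P9@(-1, 0) [-y clear] — {P1, P11, P12, P5, P6, P7, P8, P9}

Valid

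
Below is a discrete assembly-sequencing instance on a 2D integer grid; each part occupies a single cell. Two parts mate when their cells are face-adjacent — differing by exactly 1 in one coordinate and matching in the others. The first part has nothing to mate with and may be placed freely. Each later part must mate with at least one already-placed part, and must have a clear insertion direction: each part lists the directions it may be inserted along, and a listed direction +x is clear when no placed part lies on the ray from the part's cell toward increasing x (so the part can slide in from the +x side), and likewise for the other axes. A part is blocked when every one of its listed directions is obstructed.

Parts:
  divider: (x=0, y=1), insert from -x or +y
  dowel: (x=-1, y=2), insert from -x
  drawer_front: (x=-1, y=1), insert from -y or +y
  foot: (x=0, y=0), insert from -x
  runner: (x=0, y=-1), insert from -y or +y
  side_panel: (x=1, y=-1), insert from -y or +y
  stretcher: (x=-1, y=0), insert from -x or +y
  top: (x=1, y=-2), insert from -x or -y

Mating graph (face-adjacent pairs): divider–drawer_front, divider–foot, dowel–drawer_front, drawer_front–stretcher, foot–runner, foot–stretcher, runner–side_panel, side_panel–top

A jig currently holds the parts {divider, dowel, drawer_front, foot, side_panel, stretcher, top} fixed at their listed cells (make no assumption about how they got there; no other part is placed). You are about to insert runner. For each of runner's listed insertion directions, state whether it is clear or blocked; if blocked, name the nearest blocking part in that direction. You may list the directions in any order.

-y: ray from runner(0, -1) has no placed part ⇒ clear
+y: nearest on ray is foot@(0, 0) ⇒ blocked

+y: blocked by foot; -y: clear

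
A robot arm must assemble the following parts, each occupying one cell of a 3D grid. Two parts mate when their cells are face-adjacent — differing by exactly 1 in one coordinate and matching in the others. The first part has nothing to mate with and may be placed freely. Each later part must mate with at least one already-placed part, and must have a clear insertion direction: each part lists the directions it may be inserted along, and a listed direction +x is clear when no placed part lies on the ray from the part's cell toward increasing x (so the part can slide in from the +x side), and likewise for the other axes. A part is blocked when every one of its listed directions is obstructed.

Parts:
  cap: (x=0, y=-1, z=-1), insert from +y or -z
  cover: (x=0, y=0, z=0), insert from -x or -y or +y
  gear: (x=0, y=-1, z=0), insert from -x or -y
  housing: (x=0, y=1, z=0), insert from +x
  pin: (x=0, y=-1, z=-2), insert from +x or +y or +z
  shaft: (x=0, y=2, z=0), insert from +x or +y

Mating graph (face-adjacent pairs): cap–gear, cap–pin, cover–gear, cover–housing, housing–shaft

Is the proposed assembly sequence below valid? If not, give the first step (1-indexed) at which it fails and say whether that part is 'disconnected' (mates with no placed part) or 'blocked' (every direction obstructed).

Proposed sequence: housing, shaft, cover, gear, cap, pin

1. housing@(0, 1, 0) [+x clear] — {housing}
2. shaft@(0, 2, 0) [+x clear] — {housing, shaft}
3. cover@(0, 0, 0) [-x clear] — {cover, housing, shaft}
4. gear@(0, -1, 0) [-x clear] — {cover, gear, housing, shaft}
5. cap@(0, -1, -1) [+y clear] — {cap, cover, gear, housing, shaft}
6. pin@(0, -1, -2) [+x clear] — {cap, cover, gear, housing, pin, shaft}

Valid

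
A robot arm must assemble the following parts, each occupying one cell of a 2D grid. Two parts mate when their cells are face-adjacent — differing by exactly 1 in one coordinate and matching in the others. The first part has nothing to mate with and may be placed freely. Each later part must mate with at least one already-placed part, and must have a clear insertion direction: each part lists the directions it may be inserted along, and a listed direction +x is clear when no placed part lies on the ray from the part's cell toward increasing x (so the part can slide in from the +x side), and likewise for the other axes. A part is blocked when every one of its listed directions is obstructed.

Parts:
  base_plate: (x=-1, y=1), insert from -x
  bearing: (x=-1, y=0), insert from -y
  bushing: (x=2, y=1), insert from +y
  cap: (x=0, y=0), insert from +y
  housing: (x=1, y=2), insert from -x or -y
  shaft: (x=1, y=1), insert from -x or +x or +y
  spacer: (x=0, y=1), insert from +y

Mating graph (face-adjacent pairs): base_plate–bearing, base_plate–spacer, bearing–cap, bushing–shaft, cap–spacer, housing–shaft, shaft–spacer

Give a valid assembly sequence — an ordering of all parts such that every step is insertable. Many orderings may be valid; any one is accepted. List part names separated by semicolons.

1. base_plate@(-1, 1) [-x clear] — {base_plate}
2. bearing@(-1, 0) [-y clear] — {base_plate, bearing}
3. cap@(0, 0) [+y clear] — {base_plate, bearing, cap}
4. spacer@(0, 1) [+y clear] — {base_plate, bearing, cap, spacer}
5. shaft@(1, 1) [+x clear] — {base_plate, bearing, cap, shaft, spacer}
6. housing@(1, 2) [-x clear] — {base_plate, bearing, cap, housing, shaft, spacer}
7. bushing@(2, 1) [+y clear] — {base_plate, bearing, bushing, cap, housing, shaft, spacer}

base_plate; bearing; cap; spacer; shaft; housing; bushing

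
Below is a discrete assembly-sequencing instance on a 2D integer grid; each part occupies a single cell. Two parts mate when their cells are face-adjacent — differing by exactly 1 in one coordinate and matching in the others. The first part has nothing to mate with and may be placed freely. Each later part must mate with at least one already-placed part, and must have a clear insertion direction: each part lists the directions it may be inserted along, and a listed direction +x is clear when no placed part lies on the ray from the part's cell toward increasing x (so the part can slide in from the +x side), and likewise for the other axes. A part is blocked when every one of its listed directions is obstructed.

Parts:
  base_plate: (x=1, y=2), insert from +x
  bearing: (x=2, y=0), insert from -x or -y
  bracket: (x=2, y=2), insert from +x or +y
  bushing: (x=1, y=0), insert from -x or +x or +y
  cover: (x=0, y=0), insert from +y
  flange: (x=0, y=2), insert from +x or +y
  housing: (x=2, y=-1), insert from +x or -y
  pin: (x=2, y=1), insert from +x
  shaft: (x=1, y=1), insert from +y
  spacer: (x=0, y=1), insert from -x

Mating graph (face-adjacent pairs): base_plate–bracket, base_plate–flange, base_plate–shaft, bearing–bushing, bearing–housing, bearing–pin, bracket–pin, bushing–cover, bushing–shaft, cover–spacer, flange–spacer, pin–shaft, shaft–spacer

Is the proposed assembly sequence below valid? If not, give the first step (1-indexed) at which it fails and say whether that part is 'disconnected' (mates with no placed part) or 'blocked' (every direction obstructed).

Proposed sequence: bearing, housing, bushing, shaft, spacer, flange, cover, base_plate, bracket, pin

1. bearing@(2, 0) [-x clear] — {bearing}
2. housing@(2, -1) [+x clear] — {bearing, housing}
3. bushing@(1, 0) [-x clear] — {bearing, bushing, housing}
4. shaft@(1, 1) [+y clear] — {bearing, bushing, housing, shaft}
5. spacer@(0, 1) [-x clear] — {bearing, bushing, housing, shaft, spacer}
6. flange@(0, 2) [+x clear] — {bearing, bushing, flange, housing, shaft, spacer}
7. cover@(0, 0) — +y all obstructed ⇒ blocked

Invalid at step 7 (blocked)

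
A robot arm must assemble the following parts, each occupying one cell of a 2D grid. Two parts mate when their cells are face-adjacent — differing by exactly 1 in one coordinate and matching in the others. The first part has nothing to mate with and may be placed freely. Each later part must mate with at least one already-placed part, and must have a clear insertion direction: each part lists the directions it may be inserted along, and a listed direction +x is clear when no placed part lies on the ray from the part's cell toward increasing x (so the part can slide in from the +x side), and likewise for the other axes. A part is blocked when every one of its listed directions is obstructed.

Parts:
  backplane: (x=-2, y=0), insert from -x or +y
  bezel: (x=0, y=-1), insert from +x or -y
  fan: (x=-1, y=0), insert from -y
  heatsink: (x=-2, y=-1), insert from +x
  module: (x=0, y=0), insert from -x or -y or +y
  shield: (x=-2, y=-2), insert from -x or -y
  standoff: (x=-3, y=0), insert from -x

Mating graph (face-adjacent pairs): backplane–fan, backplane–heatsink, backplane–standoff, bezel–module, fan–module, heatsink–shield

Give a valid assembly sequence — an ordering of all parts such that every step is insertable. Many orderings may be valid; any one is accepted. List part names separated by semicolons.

1. fan@(-1, 0) [-y clear] — {fan}
2. backplane@(-2, 0) [-x clear] — {backplane, fan}
3. module@(0, 0) [-y clear] — {backplane, fan, module}
4. heatsink@(-2, -1) [+x clear] — {backplane, fan, heatsink, module}
5. bezel@(0, -1) [+x clear] — {backplane, bezel, fan, heatsink, module}
6. shield@(-2, -2) [-x clear] — {backplane, bezel, fan, heatsink, module, shield}
7. standoff@(-3, 0) [-x clear] — {backplane, bezel, fan, heatsink, module, shield, standoff}

fan; backplane; module; heatsink; bezel; shield; standoff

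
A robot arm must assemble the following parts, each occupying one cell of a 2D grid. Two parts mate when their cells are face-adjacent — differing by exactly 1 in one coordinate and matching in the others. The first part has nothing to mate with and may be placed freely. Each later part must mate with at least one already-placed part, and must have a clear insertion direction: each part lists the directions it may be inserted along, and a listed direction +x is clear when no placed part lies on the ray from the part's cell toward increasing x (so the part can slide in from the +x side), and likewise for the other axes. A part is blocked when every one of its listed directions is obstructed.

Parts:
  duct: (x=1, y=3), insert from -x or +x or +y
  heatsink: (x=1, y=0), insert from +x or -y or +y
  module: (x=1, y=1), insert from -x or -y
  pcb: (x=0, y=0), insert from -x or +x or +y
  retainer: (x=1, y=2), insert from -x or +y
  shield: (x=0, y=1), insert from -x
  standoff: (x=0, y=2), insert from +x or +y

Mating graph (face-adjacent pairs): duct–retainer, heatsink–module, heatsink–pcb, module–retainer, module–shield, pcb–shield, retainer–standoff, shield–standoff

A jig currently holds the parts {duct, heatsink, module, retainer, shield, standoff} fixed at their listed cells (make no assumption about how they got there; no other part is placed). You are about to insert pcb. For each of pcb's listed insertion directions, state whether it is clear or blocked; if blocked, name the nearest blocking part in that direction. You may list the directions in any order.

+x: blocked by heatsink; +y: blocked by shield; -x: clear

-x: ray from pcb(0, 0) has no placed part ⇒ clear
+x: nearest on ray is heatsink@(1, 0) ⇒ blocked
+y: nearest on ray is shield@(0, 1) ⇒ blocked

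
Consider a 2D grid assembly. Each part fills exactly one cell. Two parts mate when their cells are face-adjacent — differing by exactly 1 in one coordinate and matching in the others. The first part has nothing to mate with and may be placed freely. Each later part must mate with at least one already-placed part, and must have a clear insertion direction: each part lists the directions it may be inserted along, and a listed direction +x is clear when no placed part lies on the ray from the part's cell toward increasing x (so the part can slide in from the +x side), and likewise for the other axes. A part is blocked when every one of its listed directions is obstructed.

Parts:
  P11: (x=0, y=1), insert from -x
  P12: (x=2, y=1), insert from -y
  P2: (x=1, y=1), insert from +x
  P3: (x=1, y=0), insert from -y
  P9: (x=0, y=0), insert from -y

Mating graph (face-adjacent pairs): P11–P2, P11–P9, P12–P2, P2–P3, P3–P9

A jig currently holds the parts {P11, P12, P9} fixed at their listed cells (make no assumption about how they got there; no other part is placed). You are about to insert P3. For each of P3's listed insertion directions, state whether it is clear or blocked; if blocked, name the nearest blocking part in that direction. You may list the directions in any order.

-y: clear

-y: ray from P3(1, 0) has no placed part ⇒ clear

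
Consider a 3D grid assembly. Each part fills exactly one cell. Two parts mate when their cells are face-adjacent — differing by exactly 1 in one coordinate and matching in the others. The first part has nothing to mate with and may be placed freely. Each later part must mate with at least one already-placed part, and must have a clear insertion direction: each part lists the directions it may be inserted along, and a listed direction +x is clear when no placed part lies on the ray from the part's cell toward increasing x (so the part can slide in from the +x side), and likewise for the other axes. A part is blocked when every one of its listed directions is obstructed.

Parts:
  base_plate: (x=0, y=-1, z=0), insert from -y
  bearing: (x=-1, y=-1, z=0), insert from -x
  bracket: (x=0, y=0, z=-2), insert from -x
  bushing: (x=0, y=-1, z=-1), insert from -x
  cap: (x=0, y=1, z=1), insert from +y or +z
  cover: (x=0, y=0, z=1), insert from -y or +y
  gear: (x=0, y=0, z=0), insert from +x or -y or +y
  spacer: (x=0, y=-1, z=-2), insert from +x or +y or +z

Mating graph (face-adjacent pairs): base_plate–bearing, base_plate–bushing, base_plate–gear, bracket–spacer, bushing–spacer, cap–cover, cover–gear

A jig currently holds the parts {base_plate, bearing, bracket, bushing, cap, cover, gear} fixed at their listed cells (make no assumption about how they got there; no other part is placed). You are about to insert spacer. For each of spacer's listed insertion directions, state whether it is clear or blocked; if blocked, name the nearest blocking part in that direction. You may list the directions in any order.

+x: ray from spacer(0, -1, -2) has no placed part ⇒ clear
+y: nearest on ray is bracket@(0, 0, -2) ⇒ blocked
+z: nearest on ray is bushing@(0, -1, -1) ⇒ blocked

+x: clear; +y: blocked by bracket; +z: blocked by bushing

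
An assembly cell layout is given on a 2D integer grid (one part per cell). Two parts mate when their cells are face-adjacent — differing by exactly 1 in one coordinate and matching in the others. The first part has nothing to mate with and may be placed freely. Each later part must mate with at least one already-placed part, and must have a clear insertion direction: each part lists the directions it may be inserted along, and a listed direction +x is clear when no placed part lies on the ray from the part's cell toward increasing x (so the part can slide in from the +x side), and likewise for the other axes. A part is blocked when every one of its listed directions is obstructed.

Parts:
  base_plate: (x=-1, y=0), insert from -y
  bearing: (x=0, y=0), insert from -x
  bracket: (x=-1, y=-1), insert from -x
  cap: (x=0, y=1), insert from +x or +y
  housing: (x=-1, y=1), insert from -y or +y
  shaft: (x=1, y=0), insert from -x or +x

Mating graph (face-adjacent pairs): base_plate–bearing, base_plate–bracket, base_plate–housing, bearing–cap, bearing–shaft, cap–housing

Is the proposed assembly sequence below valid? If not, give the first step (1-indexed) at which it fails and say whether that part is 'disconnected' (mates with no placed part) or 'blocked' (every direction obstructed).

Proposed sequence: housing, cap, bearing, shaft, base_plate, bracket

Valid

1. housing@(-1, 1) [-y clear] — {housing}
2. cap@(0, 1) [+x clear] — {cap, housing}
3. bearing@(0, 0) [-x clear] — {bearing, cap, housing}
4. shaft@(1, 0) [+x clear] — {bearing, cap, housing, shaft}
5. base_plate@(-1, 0) [-y clear] — {base_plate, bearing, cap, housing, shaft}
6. bracket@(-1, -1) [-x clear] — {base_plate, bearing, bracket, cap, housing, shaft}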